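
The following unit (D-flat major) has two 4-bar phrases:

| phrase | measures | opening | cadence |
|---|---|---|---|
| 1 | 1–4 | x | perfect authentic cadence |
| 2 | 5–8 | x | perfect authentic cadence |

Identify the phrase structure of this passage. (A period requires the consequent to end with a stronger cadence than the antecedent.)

repeated phrase

Both phrases have the same opening (x) and the same cadence (perfect authentic cadence): the second is a restatement, not a consequent, so this is a repeated phrase rather than a period.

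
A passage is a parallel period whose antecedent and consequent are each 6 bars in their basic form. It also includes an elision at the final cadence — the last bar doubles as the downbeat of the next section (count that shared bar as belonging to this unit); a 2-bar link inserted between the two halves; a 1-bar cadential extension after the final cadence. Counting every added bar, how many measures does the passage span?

15 measures

Basic parallel period: 6 + 6 = 12 bars.
12 (basic form) + 2 (link) + 1 (cadential extension) = 15.
The elision shares a bar with the next section but does not change this unit's count.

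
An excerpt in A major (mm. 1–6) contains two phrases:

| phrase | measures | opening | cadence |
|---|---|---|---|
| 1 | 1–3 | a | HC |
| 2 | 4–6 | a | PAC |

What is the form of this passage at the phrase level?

Phrase 1 ends with a half cadence (weaker) and phrase 2 with a perfect authentic cadence (stronger): antecedent + consequent = a period.
The two phrases open with the same material (a / a), so the period is parallel.

parallel period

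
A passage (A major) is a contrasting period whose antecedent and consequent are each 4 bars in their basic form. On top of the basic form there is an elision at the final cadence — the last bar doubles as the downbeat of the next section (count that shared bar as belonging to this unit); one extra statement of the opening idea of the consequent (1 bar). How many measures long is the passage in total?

Basic contrasting period: 4 + 4 = 8 bars.
8 (basic form) + 1 (extra statement) = 9.
The elision shares a bar with the next section but does not change this unit's count.

9 measures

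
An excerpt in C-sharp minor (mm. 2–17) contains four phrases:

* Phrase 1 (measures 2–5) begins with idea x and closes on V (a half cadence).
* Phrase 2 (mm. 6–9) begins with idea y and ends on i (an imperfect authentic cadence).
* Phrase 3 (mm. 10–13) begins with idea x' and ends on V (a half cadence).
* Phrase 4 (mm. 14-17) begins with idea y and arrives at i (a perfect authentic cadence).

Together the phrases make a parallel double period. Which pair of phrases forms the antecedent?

In a double period the first pair of phrases (ending imperfect authentic cadence) is the large antecedent and the second pair (ending perfect authentic cadence) is the large consequent; the antecedent is phrases 1 and 2.

phrases 1 and 2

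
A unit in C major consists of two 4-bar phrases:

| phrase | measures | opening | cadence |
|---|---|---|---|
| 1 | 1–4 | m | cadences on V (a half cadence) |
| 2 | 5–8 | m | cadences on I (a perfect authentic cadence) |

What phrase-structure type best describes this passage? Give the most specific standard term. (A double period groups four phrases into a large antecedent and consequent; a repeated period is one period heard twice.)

Phrase 1 ends with a half cadence (weaker) and phrase 2 with a perfect authentic cadence (stronger): antecedent + consequent = a period.
The two phrases open with the same material (m / m), so the period is parallel.

parallel period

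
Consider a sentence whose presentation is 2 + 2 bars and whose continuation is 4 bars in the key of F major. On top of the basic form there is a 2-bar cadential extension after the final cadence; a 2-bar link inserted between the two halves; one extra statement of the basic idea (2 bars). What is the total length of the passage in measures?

Basic sentence: 2 + 2 + 4 = 8 bars.
8 (basic form) + 2 (cadential extension) + 2 (link) + 2 (extra statement) = 14.

14 measures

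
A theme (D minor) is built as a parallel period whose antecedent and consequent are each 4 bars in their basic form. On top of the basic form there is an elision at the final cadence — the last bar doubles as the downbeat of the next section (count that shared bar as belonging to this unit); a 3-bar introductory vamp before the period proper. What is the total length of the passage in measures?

Basic parallel period: 4 + 4 = 8 bars.
8 (basic form) + 3 (introduction) = 11.
The elision shares a bar with the next section but does not change this unit's count.

11 measures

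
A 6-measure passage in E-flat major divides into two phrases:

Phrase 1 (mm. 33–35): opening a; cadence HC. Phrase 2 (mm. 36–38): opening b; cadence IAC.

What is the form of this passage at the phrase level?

contrasting period

Phrase 1 ends with a half cadence (weaker) and phrase 2 with an imperfect authentic cadence (stronger): antecedent + consequent = a period.
The two phrases open with different material (a / b), so the period is contrasting.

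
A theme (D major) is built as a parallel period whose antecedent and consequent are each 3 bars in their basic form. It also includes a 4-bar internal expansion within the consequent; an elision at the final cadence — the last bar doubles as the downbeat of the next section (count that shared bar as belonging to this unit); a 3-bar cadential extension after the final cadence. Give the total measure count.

Basic parallel period: 3 + 3 = 6 bars.
6 (basic form) + 4 (internal expansion) + 3 (cadential extension) = 13.
The elision shares a bar with the next section but does not change this unit's count.

13 measures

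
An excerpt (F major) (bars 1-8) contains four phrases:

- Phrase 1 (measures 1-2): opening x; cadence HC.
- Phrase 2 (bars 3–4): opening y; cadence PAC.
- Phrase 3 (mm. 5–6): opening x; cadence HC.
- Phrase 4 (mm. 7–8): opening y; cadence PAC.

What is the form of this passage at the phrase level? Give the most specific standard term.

repeated period

The cadence pattern HC–PAC–HC–PAC is weak–strong twice, and phrases 3–4 restate phrases 1–2: a period heard twice, not a double period (which would end weakly at phrase 2).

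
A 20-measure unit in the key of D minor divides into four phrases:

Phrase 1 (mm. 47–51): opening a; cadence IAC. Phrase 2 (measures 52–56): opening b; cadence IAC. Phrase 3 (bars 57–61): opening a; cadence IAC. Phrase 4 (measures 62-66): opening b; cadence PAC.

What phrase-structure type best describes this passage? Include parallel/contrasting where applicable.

parallel double period

Four phrases in two halves: the first half (mm. 47–56) ends with an imperfect authentic cadence, the second (mm. 57–66) with a perfect authentic cadence — a large antecedent–consequent pair, i.e. a double period.
Phrase 3 begins with the same material as phrase 1, making it parallel.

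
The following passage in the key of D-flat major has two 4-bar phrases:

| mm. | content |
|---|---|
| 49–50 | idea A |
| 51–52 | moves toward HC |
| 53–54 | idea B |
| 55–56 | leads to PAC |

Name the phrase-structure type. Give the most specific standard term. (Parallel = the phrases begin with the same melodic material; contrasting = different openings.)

Phrase 1 ends with a half cadence (weaker) and phrase 2 with a perfect authentic cadence (stronger): antecedent + consequent = a period.
The two phrases open with different material (A / B), so the period is contrasting.

contrasting period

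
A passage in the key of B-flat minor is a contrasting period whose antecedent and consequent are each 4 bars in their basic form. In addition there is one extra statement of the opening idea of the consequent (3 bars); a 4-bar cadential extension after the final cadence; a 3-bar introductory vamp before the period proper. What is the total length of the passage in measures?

Basic contrasting period: 4 + 4 = 8 bars.
8 (basic form) + 3 (extra statement) + 4 (cadential extension) + 3 (introduction) = 18.

18 measures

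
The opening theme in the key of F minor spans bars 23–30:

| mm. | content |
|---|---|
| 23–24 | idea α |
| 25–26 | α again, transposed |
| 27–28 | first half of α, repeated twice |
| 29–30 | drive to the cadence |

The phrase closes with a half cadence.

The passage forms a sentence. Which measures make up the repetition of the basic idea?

The presentation of a sentence is the basic idea (mm. 23–24) plus its repetition (mm. 25-26); the repetition of the basic idea is therefore measures 25–26.

measures 25–26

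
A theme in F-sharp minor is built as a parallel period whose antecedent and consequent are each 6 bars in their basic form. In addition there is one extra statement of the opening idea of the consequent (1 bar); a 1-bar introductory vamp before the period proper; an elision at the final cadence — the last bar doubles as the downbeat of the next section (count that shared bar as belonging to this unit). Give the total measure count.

Basic parallel period: 6 + 6 = 12 bars.
12 (basic form) + 1 (extra statement) + 1 (introduction) = 14.
The elision shares a bar with the next section but does not change this unit's count.

14 measures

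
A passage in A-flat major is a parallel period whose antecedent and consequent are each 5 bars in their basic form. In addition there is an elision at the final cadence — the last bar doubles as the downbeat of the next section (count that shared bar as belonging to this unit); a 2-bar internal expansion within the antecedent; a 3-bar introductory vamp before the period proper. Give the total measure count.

15 measures

Basic parallel period: 5 + 5 = 10 bars.
10 (basic form) + 2 (internal expansion) + 3 (introduction) = 15.
The elision shares a bar with the next section but does not change this unit's count.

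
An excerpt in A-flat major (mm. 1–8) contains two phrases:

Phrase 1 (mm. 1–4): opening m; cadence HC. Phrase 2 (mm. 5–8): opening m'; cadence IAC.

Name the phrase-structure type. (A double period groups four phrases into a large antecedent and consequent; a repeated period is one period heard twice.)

parallel period

Phrase 1 ends with a half cadence (weaker) and phrase 2 with an imperfect authentic cadence (stronger): antecedent + consequent = a period.
The two phrases open with the same material (m / m'), so the period is parallel.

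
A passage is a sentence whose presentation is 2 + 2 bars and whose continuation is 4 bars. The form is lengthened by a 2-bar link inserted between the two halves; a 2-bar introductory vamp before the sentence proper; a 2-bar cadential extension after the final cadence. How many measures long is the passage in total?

14 measures

Basic sentence: 2 + 2 + 4 = 8 bars.
8 (basic form) + 2 (link) + 2 (introduction) + 2 (cadential extension) = 14.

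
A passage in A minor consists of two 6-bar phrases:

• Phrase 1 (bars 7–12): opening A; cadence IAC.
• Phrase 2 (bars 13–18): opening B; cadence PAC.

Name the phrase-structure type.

Phrase 1 ends with an imperfect authentic cadence (weaker) and phrase 2 with a perfect authentic cadence (stronger): antecedent + consequent = a period.
The two phrases open with different material (A / B), so the period is contrasting.

contrasting period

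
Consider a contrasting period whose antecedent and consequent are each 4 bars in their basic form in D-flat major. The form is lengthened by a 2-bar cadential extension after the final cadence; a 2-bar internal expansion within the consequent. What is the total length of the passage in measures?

12 measures

Basic contrasting period: 4 + 4 = 8 bars.
8 (basic form) + 2 (cadential extension) + 2 (internal expansion) = 12.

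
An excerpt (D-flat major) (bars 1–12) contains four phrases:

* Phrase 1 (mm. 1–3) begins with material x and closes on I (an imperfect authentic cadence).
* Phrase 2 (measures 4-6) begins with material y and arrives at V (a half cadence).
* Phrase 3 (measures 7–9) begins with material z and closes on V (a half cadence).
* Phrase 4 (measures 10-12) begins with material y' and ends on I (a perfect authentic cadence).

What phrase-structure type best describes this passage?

contrasting double period

Four phrases in two halves: the first half (mm. 1–6) ends with a half cadence, the second (measures 7-12) with a perfect authentic cadence — a large antecedent–consequent pair, i.e. a double period.
Phrase 3 begins with different material from phrase 1, making it contrasting.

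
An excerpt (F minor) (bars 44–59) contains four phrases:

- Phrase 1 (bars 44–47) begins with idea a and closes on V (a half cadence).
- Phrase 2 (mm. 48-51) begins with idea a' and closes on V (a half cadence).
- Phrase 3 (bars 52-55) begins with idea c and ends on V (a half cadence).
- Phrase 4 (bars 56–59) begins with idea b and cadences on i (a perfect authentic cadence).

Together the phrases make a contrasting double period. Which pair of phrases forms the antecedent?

phrases 1 and 2

In a double period the first pair of phrases (ending half cadence) is the large antecedent and the second pair (ending perfect authentic cadence) is the large consequent; the antecedent is phrases 1 and 2.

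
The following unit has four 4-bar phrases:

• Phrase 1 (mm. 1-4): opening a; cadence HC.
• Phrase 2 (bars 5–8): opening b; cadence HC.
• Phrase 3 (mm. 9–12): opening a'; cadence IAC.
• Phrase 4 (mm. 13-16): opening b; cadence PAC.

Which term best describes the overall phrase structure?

Four phrases in two halves: the first half (measures 1-8) ends with a half cadence, the second (mm. 9-16) with a perfect authentic cadence — a large antecedent–consequent pair, i.e. a double period.
Phrase 3 begins with the same material as phrase 1, making it parallel.

parallel double period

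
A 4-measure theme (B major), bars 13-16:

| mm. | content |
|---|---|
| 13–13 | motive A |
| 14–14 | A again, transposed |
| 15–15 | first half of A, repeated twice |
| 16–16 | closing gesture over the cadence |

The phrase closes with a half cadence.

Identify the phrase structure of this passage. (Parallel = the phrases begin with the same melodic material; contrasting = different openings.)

Basic idea (m. 13) + its repetition (m. 14) form the presentation; fragmentation and cadence (mm. 15–16) form the continuation — the 4-bar whole is a sentence.

sentence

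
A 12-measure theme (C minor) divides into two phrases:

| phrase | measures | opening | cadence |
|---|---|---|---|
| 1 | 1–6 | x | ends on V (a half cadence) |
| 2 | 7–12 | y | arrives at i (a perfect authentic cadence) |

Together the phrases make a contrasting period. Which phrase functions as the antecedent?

phrase 1

The phrase ending with the weaker cadence (half cadence) is the antecedent; the one ending more conclusively (perfect authentic cadence) is the consequent. The antecedent is phrase 1.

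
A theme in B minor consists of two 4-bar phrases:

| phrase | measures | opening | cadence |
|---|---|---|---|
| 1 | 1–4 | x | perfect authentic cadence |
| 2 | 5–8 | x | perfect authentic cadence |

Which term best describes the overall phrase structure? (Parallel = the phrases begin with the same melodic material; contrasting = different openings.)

Both phrases have the same opening (x) and the same cadence (perfect authentic cadence): the second is a restatement, not a consequent, so this is a repeated phrase rather than a period.

repeated phrase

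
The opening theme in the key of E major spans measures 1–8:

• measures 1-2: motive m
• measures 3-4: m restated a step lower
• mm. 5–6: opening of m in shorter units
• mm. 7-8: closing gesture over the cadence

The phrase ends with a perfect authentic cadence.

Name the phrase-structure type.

Basic idea (mm. 1–2) + its repetition (measures 3–4) form the presentation; fragmentation and cadence (mm. 5–8) form the continuation — the 8-bar whole is a sentence.

sentence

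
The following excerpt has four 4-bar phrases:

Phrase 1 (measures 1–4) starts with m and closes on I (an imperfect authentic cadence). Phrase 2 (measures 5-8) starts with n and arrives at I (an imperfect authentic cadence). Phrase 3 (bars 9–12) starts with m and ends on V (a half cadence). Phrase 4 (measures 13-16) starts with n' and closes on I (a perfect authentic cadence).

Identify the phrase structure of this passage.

Four phrases in two halves: the first half (measures 1–8) ends with an imperfect authentic cadence, the second (mm. 9-16) with a perfect authentic cadence — a large antecedent–consequent pair, i.e. a double period.
Phrase 3 begins with the same material as phrase 1, making it parallel.

parallel double period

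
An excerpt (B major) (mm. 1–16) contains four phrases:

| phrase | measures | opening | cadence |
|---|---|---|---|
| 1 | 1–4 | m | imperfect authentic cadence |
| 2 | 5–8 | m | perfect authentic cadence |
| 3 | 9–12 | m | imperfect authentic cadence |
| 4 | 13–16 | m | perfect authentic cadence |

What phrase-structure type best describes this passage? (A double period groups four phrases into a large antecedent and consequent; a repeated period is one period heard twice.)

The cadence pattern IAC–PAC–IAC–PAC is weak–strong twice, and phrases 3–4 restate phrases 1–2: a period heard twice, not a double period (which would end weakly at phrase 2).

repeated period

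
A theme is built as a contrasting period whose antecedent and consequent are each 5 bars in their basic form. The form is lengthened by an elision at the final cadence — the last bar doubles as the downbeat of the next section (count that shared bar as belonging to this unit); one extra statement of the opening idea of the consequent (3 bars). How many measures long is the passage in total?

13 measures

Basic contrasting period: 5 + 5 = 10 bars.
10 (basic form) + 3 (extra statement) = 13.
The elision shares a bar with the next section but does not change this unit's count.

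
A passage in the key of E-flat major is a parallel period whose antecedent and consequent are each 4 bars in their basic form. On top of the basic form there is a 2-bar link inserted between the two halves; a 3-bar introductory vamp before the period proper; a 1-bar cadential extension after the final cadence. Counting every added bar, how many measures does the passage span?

14 measures

Basic parallel period: 4 + 4 = 8 bars.
8 (basic form) + 2 (link) + 3 (introduction) + 1 (cadential extension) = 14.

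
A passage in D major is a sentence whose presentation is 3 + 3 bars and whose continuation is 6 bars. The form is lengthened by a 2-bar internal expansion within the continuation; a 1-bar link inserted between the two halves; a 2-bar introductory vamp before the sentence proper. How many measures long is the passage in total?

Basic sentence: 3 + 3 + 6 = 12 bars.
12 (basic form) + 2 (internal expansion) + 1 (link) + 2 (introduction) = 17.

17 measures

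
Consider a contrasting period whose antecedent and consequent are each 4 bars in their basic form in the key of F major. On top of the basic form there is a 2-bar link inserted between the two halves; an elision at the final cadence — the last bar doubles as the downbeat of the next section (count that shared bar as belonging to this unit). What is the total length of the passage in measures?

Basic contrasting period: 4 + 4 = 8 bars.
8 (basic form) + 2 (link) = 10.
The elision shares a bar with the next section but does not change this unit's count.

10 measures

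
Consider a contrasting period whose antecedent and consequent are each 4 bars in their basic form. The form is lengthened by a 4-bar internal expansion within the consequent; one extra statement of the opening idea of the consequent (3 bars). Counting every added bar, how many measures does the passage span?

Basic contrasting period: 4 + 4 = 8 bars.
8 (basic form) + 4 (internal expansion) + 3 (extra statement) = 15.

15 measures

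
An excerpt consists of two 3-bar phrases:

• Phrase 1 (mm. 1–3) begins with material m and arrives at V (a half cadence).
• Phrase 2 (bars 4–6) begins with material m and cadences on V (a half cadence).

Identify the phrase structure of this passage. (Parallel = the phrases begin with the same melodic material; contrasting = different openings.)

repeated phrase

Both phrases have the same opening (m) and the same cadence (half cadence): the second is a restatement, not a consequent, so this is a repeated phrase rather than a period.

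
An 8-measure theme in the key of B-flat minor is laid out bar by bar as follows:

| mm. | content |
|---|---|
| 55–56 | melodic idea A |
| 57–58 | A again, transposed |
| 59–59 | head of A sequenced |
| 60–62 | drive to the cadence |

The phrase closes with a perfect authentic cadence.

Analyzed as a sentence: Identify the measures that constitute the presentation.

The presentation of a sentence is the basic idea (measures 55–56) plus its repetition (measures 57-58); the presentation is therefore bars 55–58.

measures 55–58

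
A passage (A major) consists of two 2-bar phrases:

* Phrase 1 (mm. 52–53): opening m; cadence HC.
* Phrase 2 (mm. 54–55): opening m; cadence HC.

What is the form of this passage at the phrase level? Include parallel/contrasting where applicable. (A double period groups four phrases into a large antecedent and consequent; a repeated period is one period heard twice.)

repeated phrase

Both phrases have the same opening (m) and the same cadence (half cadence): the second is a restatement, not a consequent, so this is a repeated phrase rather than a period.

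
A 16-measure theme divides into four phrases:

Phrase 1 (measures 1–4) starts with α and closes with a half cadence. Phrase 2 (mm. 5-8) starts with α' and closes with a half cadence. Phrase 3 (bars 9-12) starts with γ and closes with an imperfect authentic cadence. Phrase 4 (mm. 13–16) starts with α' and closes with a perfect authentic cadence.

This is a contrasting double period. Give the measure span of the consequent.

In a double period the first pair of phrases (ending half cadence) is the large antecedent and the second pair (ending perfect authentic cadence) is the large consequent; the consequent is measures 9–16.

measures 9–16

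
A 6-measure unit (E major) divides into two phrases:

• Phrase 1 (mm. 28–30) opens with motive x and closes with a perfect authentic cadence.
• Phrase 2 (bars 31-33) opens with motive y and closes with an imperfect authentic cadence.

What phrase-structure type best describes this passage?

The second phrase closes with an imperfect authentic cadence, which is not stronger than the first phrase's perfect authentic cadence; without a weak→strong cadential pair there is no antecedent–consequent relationship, so this is a phrase group rather than a period.

phrase group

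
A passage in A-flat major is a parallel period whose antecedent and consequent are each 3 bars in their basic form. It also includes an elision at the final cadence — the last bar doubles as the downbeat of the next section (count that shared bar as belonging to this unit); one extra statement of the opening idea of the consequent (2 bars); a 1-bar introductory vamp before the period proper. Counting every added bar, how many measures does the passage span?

Basic parallel period: 3 + 3 = 6 bars.
6 (basic form) + 2 (extra statement) + 1 (introduction) = 9.
The elision shares a bar with the next section but does not change this unit's count.

9 measures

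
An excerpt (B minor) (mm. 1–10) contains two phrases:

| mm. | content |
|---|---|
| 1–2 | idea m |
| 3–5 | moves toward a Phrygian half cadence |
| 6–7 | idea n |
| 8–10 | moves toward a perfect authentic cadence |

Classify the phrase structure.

Phrase 1 ends with a Phrygian half cadence (weaker) and phrase 2 with a perfect authentic cadence (stronger): antecedent + consequent = a period.
The two phrases open with different material (m / n), so the period is contrasting.

contrasting period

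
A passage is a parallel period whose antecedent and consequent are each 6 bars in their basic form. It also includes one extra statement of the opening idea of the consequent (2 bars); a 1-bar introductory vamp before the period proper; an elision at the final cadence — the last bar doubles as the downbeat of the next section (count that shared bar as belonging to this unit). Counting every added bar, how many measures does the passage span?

15 measures

Basic parallel period: 6 + 6 = 12 bars.
12 (basic form) + 2 (extra statement) + 1 (introduction) = 15.
The elision shares a bar with the next section but does not change this unit's count.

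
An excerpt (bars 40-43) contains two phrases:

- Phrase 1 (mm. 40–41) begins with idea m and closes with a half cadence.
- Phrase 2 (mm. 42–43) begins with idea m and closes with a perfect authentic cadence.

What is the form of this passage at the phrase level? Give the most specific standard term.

parallel period

Phrase 1 ends with a half cadence (weaker) and phrase 2 with a perfect authentic cadence (stronger): antecedent + consequent = a period.
The two phrases open with the same material (m / m), so the period is parallel.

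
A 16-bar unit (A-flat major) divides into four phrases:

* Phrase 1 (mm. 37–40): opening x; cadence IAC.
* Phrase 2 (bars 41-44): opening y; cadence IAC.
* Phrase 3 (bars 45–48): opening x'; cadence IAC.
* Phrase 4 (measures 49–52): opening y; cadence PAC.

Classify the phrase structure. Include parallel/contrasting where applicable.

parallel double period

Four phrases in two halves: the first half (measures 37-44) ends with an imperfect authentic cadence, the second (mm. 45-52) with a perfect authentic cadence — a large antecedent–consequent pair, i.e. a double period.
Phrase 3 begins with the same material as phrase 1, making it parallel.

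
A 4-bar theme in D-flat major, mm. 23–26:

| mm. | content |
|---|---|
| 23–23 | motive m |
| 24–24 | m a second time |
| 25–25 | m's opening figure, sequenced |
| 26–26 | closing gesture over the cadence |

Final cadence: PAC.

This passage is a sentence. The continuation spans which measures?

After the presentation (mm. 23–24), the continuation covers the fragmentation through the cadence: mm. 25–26.

measures 25–26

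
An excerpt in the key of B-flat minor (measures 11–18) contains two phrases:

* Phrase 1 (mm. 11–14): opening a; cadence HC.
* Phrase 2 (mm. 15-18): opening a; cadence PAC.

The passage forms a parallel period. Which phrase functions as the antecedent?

phrase 1

The phrase ending with the weaker cadence (half cadence) is the antecedent; the one ending more conclusively (perfect authentic cadence) is the consequent. The antecedent is phrase 1.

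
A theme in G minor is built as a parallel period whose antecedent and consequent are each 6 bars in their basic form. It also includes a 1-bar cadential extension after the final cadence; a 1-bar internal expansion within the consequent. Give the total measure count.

14 measures

Basic parallel period: 6 + 6 = 12 bars.
12 (basic form) + 1 (cadential extension) + 1 (internal expansion) = 14.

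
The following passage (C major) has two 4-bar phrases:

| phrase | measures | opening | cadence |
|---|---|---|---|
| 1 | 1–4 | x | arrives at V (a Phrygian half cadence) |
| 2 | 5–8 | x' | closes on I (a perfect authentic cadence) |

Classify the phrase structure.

Phrase 1 ends with a Phrygian half cadence (weaker) and phrase 2 with a perfect authentic cadence (stronger): antecedent + consequent = a period.
The two phrases open with the same material (x / x'), so the period is parallel.

parallel period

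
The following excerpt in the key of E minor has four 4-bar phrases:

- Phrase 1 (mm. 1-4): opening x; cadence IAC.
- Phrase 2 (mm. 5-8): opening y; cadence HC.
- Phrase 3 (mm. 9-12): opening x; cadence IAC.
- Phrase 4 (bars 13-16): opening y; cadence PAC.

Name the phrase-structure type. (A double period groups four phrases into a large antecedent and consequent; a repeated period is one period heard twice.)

parallel double period

Four phrases in two halves: the first half (mm. 1–8) ends with a half cadence, the second (mm. 9-16) with a perfect authentic cadence — a large antecedent–consequent pair, i.e. a double period.
Phrase 3 begins with the same material as phrase 1, making it parallel.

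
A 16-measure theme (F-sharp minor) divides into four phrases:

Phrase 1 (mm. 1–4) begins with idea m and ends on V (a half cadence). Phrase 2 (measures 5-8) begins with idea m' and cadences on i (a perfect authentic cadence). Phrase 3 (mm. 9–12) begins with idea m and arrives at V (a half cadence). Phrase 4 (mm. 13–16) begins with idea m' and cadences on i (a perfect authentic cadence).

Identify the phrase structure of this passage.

repeated period

The cadence pattern HC–PAC–HC–PAC is weak–strong twice, and phrases 3–4 restate phrases 1–2: a period heard twice, not a double period (which would end weakly at phrase 2).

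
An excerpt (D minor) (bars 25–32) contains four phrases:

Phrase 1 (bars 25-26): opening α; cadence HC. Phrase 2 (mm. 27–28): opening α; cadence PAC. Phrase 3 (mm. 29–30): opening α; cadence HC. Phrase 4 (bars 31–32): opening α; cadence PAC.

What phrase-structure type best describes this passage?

repeated period

The cadence pattern HC–PAC–HC–PAC is weak–strong twice, and phrases 3–4 restate phrases 1–2: a period heard twice, not a double period (which would end weakly at phrase 2).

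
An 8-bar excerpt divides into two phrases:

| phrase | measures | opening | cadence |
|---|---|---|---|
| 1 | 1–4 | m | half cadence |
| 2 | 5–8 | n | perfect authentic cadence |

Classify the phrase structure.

Phrase 1 ends with a half cadence (weaker) and phrase 2 with a perfect authentic cadence (stronger): antecedent + consequent = a period.
The two phrases open with different material (m / n), so the period is contrasting.

contrasting period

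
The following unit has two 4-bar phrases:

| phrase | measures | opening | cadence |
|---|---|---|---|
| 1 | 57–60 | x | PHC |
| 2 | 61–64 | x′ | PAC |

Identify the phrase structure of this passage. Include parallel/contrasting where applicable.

parallel period

Phrase 1 ends with a Phrygian half cadence (weaker) and phrase 2 with a perfect authentic cadence (stronger): antecedent + consequent = a period.
The two phrases open with the same material (x / x′), so the period is parallel.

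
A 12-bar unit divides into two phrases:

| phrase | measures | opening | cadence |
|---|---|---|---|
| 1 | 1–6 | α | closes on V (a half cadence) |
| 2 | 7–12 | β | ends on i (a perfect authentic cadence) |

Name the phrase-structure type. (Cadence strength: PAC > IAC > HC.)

contrasting period

Phrase 1 ends with a half cadence (weaker) and phrase 2 with a perfect authentic cadence (stronger): antecedent + consequent = a period.
The two phrases open with different material (α / β), so the period is contrasting.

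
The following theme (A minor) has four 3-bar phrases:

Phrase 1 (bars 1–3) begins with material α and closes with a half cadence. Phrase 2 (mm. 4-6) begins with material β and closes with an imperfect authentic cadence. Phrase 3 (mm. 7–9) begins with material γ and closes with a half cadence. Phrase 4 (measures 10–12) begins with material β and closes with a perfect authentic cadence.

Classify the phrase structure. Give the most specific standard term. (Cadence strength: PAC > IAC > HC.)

Four phrases in two halves: the first half (mm. 1–6) ends with an imperfect authentic cadence, the second (measures 7-12) with a perfect authentic cadence — a large antecedent–consequent pair, i.e. a double period.
Phrase 3 begins with different material from phrase 1, making it contrasting.

contrasting double period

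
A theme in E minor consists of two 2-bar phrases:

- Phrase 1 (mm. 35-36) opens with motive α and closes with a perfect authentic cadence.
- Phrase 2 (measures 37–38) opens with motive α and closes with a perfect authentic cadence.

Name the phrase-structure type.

Both phrases have the same opening (α) and the same cadence (perfect authentic cadence): the second is a restatement, not a consequent, so this is a repeated phrase rather than a period.

repeated phrase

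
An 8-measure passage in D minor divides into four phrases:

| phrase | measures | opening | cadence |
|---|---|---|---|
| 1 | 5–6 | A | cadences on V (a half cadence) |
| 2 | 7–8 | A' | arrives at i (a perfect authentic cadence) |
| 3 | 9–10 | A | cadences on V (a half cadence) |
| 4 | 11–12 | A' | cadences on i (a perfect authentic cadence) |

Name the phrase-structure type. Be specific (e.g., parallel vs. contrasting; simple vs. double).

repeated period

The cadence pattern HC–PAC–HC–PAC is weak–strong twice, and phrases 3–4 restate phrases 1–2: a period heard twice, not a double period (which would end weakly at phrase 2).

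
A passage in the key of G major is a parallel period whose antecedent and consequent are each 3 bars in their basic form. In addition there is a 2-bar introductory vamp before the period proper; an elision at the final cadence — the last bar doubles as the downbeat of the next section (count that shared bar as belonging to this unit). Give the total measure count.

8 measures

Basic parallel period: 3 + 3 = 6 bars.
6 (basic form) + 2 (introduction) = 8.
The elision shares a bar with the next section but does not change this unit's count.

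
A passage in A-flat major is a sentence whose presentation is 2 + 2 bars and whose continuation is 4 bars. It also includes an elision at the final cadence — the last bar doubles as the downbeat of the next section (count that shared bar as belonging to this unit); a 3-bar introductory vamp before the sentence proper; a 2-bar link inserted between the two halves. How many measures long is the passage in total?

13 measures

Basic sentence: 2 + 2 + 4 = 8 bars.
8 (basic form) + 3 (introduction) + 2 (link) = 13.
The elision shares a bar with the next section but does not change this unit's count.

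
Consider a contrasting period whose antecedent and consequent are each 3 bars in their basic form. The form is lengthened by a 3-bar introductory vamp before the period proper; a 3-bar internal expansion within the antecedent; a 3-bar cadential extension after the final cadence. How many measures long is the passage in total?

Basic contrasting period: 3 + 3 = 6 bars.
6 (basic form) + 3 (introduction) + 3 (internal expansion) + 3 (cadential extension) = 15.

15 measures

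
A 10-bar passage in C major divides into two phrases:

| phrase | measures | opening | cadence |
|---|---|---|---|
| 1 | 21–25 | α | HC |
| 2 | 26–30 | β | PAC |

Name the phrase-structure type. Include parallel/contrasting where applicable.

Phrase 1 ends with a half cadence (weaker) and phrase 2 with a perfect authentic cadence (stronger): antecedent + consequent = a period.
The two phrases open with different material (α / β), so the period is contrasting.

contrasting period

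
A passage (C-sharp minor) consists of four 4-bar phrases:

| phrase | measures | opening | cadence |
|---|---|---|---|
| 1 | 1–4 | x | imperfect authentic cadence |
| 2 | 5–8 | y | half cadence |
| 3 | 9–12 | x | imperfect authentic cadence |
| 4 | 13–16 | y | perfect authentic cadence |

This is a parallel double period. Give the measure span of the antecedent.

In a double period the first pair of phrases (ending half cadence) is the large antecedent and the second pair (ending perfect authentic cadence) is the large consequent; the antecedent is measures 1–8.

measures 1–8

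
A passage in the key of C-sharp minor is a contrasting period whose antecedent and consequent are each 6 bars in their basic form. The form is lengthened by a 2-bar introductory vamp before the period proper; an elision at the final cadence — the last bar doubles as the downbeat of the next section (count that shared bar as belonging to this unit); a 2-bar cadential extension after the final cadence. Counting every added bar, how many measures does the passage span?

16 measures

Basic contrasting period: 6 + 6 = 12 bars.
12 (basic form) + 2 (introduction) + 2 (cadential extension) = 16.
The elision shares a bar with the next section but does not change this unit's count.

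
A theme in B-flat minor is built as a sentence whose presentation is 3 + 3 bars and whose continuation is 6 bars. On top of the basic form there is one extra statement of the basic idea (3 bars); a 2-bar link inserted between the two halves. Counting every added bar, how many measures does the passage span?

Basic sentence: 3 + 3 + 6 = 12 bars.
12 (basic form) + 3 (extra statement) + 2 (link) = 17.

17 measures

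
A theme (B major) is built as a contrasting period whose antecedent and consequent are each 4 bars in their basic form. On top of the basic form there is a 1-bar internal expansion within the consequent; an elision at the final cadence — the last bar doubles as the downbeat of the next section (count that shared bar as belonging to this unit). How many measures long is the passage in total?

9 measures

Basic contrasting period: 4 + 4 = 8 bars.
8 (basic form) + 1 (internal expansion) = 9.
The elision shares a bar with the next section but does not change this unit's count.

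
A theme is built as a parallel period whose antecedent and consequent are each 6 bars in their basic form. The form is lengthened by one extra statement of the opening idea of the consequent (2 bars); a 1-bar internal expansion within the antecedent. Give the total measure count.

Basic parallel period: 6 + 6 = 12 bars.
12 (basic form) + 2 (extra statement) + 1 (internal expansion) = 15.

15 measures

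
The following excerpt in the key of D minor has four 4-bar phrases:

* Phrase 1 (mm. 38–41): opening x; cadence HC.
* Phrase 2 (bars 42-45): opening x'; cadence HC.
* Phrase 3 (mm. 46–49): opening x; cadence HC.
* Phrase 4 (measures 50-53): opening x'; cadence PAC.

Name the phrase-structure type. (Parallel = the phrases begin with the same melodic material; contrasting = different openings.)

parallel double period

Four phrases in two halves: the first half (mm. 38-45) ends with a half cadence, the second (measures 46–53) with a perfect authentic cadence — a large antecedent–consequent pair, i.e. a double period.
Phrase 3 begins with the same material as phrase 1, making it parallel.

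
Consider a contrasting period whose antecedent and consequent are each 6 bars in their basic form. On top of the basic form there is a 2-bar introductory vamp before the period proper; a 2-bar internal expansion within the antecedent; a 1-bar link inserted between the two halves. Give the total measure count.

17 measures

Basic contrasting period: 6 + 6 = 12 bars.
12 (basic form) + 2 (introduction) + 2 (internal expansion) + 1 (link) = 17.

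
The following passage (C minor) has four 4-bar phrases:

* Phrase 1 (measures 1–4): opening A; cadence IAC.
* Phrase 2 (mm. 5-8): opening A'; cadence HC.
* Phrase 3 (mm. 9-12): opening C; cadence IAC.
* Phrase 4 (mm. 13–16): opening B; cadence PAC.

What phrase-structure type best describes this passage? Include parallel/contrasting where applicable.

Four phrases in two halves: the first half (bars 1-8) ends with a half cadence, the second (mm. 9–16) with a perfect authentic cadence — a large antecedent–consequent pair, i.e. a double period.
Phrase 3 begins with different material from phrase 1, making it contrasting.

contrasting double period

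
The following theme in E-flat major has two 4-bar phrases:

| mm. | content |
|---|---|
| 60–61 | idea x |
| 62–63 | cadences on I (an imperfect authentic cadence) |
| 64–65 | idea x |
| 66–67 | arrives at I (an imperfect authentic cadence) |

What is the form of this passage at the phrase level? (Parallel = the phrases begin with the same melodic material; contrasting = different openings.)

Both phrases have the same opening (x) and the same cadence (imperfect authentic cadence): the second is a restatement, not a consequent, so this is a repeated phrase rather than a period.

repeated phrase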